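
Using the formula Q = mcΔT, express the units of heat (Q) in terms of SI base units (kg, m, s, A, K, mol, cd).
Units of each symbol in Q = mcΔT:
  m (mass): kg
  c (specific heat capacity, in J/(kg·K)): m²/(s²·K)
  ΔT (temperature change): K

Multiplying the contributions: [kg] · [m²/(s²·K)] · [K]
Adding exponents of each base unit: kg: 1, m: 2, s: -2
SI base units of heat: kg·m²/s²

Answer: kg·m²/s²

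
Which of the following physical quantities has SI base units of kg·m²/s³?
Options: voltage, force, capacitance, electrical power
Checking the SI base units of each option:
  voltage (V = IR): kg·m²/(s³·A)  ✗
  force (F = ma): kg·m/s²  ✗
  capacitance (C = Q/V): s⁴·A²/(kg·m²)  ✗
  electrical power (P = IV): kg·m²/s³  ✓ matches

Only electrical power has units kg·m²/s³.

Answer: electrical power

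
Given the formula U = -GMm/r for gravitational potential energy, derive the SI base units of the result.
Units of each symbol in U = -GMm/r:
  G (gravitational constant): m³/(kg·s²)
  M (mass): kg
  m (mass): kg
  r (distance): m  → in the denominator, contributes 1/m
  The minus sign does not affect the units.

Multiplying the contributions: [m³/(kg·s²)] · [kg] · [kg] · [1/m]
Adding exponents of each base unit: kg: 1, m: 2, s: -2
SI base units of gravitational potential energy: kg·m²/s²

Answer: kg·m²/s²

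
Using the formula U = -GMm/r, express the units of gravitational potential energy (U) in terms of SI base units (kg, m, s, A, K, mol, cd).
Units of each symbol in U = -GMm/r:
  G (gravitational constant): m³/(kg·s²)
  M (mass): kg
  m (mass): kg
  r (distance): m  → in the denominator, contributes 1/m
  The minus sign does not affect the units.

Multiplying the contributions: [m³/(kg·s²)] · [kg] · [kg] · [1/m]
Adding exponents of each base unit: kg: 1, m: 2, s: -2
SI base units of gravitational potential energy: kg·m²/s²

Answer: kg·m²/s²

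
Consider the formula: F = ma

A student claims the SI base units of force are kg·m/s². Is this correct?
Units of each symbol in F = ma:
  m (mass): kg
  a (acceleration): m/s²

Multiplying the contributions: [kg] · [m/s²]
Adding exponents of each base unit: kg: 1, m: 1, s: -2
SI base units of force: kg·m/s²

The claimed units kg·m/s² match the derived units, so the claim is correct.

Answer: Yes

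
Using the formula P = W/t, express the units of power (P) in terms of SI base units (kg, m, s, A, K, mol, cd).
Units of each symbol in P = W/t:
  W (work): kg·m²/s²
  t (time): s  → in the denominator, contributes 1/s

Multiplying the contributions: [kg·m²/s²] · [1/s]
Adding exponents of each base unit: kg: 1, m: 2, s: -3
SI base units of power: kg·m²/s³

Answer: kg·m²/s³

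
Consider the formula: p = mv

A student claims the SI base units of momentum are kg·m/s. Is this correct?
Units of each symbol in p = mv:
  m (mass): kg
  v (velocity): m/s

Multiplying the contributions: [kg] · [m/s]
Adding exponents of each base unit: kg: 1, m: 1, s: -1
SI base units of momentum: kg·m/s

The claimed units kg·m/s match the derived units, so the claim is correct.

Answer: Yes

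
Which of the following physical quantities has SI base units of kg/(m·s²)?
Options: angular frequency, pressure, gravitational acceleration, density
Checking the SI base units of each option:
  angular frequency (ω = 2πf): 1/s  ✗
  pressure (P = F/A): kg/(m·s²)  ✓ matches
  gravitational acceleration (g = GM/r²): m/s²  ✗
  density (ρ = m/V): kg/m³  ✗

Only pressure has units kg/(m·s²).

Answer: pressure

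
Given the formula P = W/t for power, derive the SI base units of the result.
Units of each symbol in P = W/t:
  W (work): kg·m²/s²
  t (time): s  → in the denominator, contributes 1/s

Multiplying the contributions: [kg·m²/s²] · [1/s]
Adding exponents of each base unit: kg: 1, m: 2, s: -3
SI base units of power: kg·m²/s³

Answer: kg·m²/s³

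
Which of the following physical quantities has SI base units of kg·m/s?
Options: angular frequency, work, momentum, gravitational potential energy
Checking the SI base units of each option:
  angular frequency (ω = 2πf): 1/s  ✗
  work (W = Fd): kg·m²/s²  ✗
  momentum (p = mv): kg·m/s  ✓ matches
  gravitational potential energy (U = -GMm/r): kg·m²/s²  ✗

Only momentum has units kg·m/s.

Answer: momentum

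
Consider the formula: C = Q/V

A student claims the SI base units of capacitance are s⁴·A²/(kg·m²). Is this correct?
Units of each symbol in C = Q/V:
  Q (charge, in coulombs): s·A
  V (voltage, in volts): kg·m²/(s³·A)  → in the denominator, contributes s³·A/(kg·m²)

Multiplying the contributions: [s·A] · [s³·A/(kg·m²)]
Adding exponents of each base unit: kg: -1, m: -2, s: 4, A: 2
SI base units of capacitance: s⁴·A²/(kg·m²)

The claimed units s⁴·A²/(kg·m²) match the derived units, so the claim is correct.

Answer: Yes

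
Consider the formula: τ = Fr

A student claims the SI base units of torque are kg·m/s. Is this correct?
Units of each symbol in τ = Fr:
  F (force): kg·m/s²
  r (lever arm): m

Multiplying the contributions: [kg·m/s²] · [m]
Adding exponents of each base unit: kg: 1, m: 2, s: -2
SI base units of torque: kg·m²/s²

The claimed units kg·m/s (exponents kg: 1, m: 1, s: -1) do not match the derived units kg·m²/s² (exponents kg: 1, m: 2, s: -2), so the claim is incorrect.

Answer: No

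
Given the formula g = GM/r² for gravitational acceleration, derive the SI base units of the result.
Units of each symbol in g = GM/r²:
  G (gravitational constant): m³/(kg·s²)
  M (mass): kg
  r (distance): m  → to the power 2 in the denominator, contributes 1/m²

Multiplying the contributions: [m³/(kg·s²)] · [kg] · [1/m²]
Adding exponents of each base unit: m: 1, s: -2
SI base units of gravitational acceleration: m/s²

Answer: m/s²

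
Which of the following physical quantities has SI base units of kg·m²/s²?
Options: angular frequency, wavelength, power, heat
Checking the SI base units of each option:
  angular frequency (ω = 2πf): 1/s  ✗
  wavelength (λ = v/f): m  ✗
  power (P = W/t): kg·m²/s³  ✗
  heat (Q = mcΔT): kg·m²/s²  ✓ matches

Only heat has units kg·m²/s².

Answer: heat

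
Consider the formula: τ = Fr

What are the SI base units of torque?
Units of each symbol in τ = Fr:
  F (force): kg·m/s²
  r (lever arm): m

Multiplying the contributions: [kg·m/s²] · [m]
Adding exponents of each base unit: kg: 1, m: 2, s: -2
SI base units of torque: kg·m²/s²

Answer: kg·m²/s²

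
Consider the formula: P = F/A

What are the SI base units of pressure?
Units of each symbol in P = F/A:
  F (force): kg·m/s²
  A (area): m²  → in the denominator, contributes 1/m²

Multiplying the contributions: [kg·m/s²] · [1/m²]
Adding exponents of each base unit: kg: 1, m: -1, s: -2
SI base units of pressure: kg/(m·s²)

Answer: kg/(m·s²)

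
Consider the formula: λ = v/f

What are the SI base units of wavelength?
Units of each symbol in λ = v/f:
  v (wave speed): m/s
  f (frequency): 1/s  → in the denominator, contributes s

Multiplying the contributions: [m/s] · [s]
Adding exponents of each base unit: m: 1
SI base units of wavelength: m

Answer: m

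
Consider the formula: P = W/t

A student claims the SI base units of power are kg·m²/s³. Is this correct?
Units of each symbol in P = W/t:
  W (work): kg·m²/s²
  t (time): s  → in the denominator, contributes 1/s

Multiplying the contributions: [kg·m²/s²] · [1/s]
Adding exponents of each base unit: kg: 1, m: 2, s: -3
SI base units of power: kg·m²/s³

The claimed units kg·m²/s³ match the derived units, so the claim is correct.

Answer: Yes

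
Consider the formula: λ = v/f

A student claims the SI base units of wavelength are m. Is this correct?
Units of each symbol in λ = v/f:
  v (wave speed): m/s
  f (frequency): 1/s  → in the denominator, contributes s

Multiplying the contributions: [m/s] · [s]
Adding exponents of each base unit: m: 1
SI base units of wavelength: m

The claimed units m match the derived units, so the claim is correct.

Answer: Yes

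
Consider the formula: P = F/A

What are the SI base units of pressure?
Units of each symbol in P = F/A:
  F (force): kg·m/s²
  A (area): m²  → in the denominator, contributes 1/m²

Multiplying the contributions: [kg·m/s²] · [1/m²]
Adding exponents of each base unit: kg: 1, m: -1, s: -2
SI base units of pressure: kg/(m·s²)

Answer: kg/(m·s²)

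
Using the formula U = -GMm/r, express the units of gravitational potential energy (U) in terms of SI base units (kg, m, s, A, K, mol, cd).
Units of each symbol in U = -GMm/r:
  G (gravitational constant): m³/(kg·s²)
  M (mass): kg
  m (mass): kg
  r (distance): m  → in the denominator, contributes 1/m
  The minus sign does not affect the units.

Multiplying the contributions: [m³/(kg·s²)] · [kg] · [kg] · [1/m]
Adding exponents of each base unit: kg: 1, m: 2, s: -2
SI base units of gravitational potential energy: kg·m²/s²

Answer: kg·m²/s²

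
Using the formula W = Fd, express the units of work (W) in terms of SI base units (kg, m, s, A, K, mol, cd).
Units of each symbol in W = Fd:
  F (force): kg·m/s²
  d (displacement): m

Multiplying the contributions: [kg·m/s²] · [m]
Adding exponents of each base unit: kg: 1, m: 2, s: -2
SI base units of work: kg·m²/s²

Answer: kg·m²/s²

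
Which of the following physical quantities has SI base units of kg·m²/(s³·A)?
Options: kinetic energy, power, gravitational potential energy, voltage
Checking the SI base units of each option:
  kinetic energy (E = ½mv²): kg·m²/s²  ✗
  power (P = W/t): kg·m²/s³  ✗
  gravitational potential energy (U = -GMm/r): kg·m²/s²  ✗
  voltage (V = IR): kg·m²/(s³·A)  ✓ matches

Only voltage has units kg·m²/(s³·A).

Answer: voltage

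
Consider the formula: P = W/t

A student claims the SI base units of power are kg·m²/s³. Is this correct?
Units of each symbol in P = W/t:
  W (work): kg·m²/s²
  t (time): s  → in the denominator, contributes 1/s

Multiplying the contributions: [kg·m²/s²] · [1/s]
Adding exponents of each base unit: kg: 1, m: 2, s: -3
SI base units of power: kg·m²/s³

The claimed units kg·m²/s³ match the derived units, so the claim is correct.

Answer: Yes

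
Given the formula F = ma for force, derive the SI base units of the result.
Units of each symbol in F = ma:
  m (mass): kg
  a (acceleration): m/s²

Multiplying the contributions: [kg] · [m/s²]
Adding exponents of each base unit: kg: 1, m: 1, s: -2
SI base units of force: kg·m/s²

Answer: kg·m/s²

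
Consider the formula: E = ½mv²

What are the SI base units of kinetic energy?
Units of each symbol in E = ½mv²:
  m (mass): kg
  v (speed): m/s  → to the power 2, contributes m²/s²
  The factor ½ is dimensionless.

Multiplying the contributions: [kg] · [m²/s²]
Adding exponents of each base unit: kg: 1, m: 2, s: -2
SI base units of kinetic energy: kg·m²/s²

Answer: kg·m²/s²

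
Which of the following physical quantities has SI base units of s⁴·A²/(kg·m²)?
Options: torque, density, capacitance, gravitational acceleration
Checking the SI base units of each option:
  torque (τ = Fr): kg·m²/s²  ✗
  density (ρ = m/V): kg/m³  ✗
  capacitance (C = Q/V): s⁴·A²/(kg·m²)  ✓ matches
  gravitational acceleration (g = GM/r²): m/s²  ✗

Only capacitance has units s⁴·A²/(kg·m²).

Answer: capacitance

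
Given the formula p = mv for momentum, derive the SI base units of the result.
Units of each symbol in p = mv:
  m (mass): kg
  v (velocity): m/s

Multiplying the contributions: [kg] · [m/s]
Adding exponents of each base unit: kg: 1, m: 1, s: -1
SI base units of momentum: kg·m/s

Answer: kg·m/s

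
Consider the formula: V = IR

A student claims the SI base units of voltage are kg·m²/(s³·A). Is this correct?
Units of each symbol in V = IR:
  I (current): A
  R (resistance, in ohms): kg·m²/(s³·A²)

Multiplying the contributions: [A] · [kg·m²/(s³·A²)]
Adding exponents of each base unit: kg: 1, m: 2, s: -3, A: -1
SI base units of voltage: kg·m²/(s³·A)

The claimed units kg·m²/(s³·A) match the derived units, so the claim is correct.

Answer: Yes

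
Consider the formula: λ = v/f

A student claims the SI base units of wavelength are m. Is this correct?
Units of each symbol in λ = v/f:
  v (wave speed): m/s
  f (frequency): 1/s  → in the denominator, contributes s

Multiplying the contributions: [m/s] · [s]
Adding exponents of each base unit: m: 1
SI base units of wavelength: m

The claimed units m match the derived units, so the claim is correct.

Answer: Yes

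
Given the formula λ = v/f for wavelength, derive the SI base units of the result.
Units of each symbol in λ = v/f:
  v (wave speed): m/s
  f (frequency): 1/s  → in the denominator, contributes s

Multiplying the contributions: [m/s] · [s]
Adding exponents of each base unit: m: 1
SI base units of wavelength: m

Answer: m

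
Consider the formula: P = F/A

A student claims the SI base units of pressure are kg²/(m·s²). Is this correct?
Units of each symbol in P = F/A:
  F (force): kg·m/s²
  A (area): m²  → in the denominator, contributes 1/m²

Multiplying the contributions: [kg·m/s²] · [1/m²]
Adding exponents of each base unit: kg: 1, m: -1, s: -2
SI base units of pressure: kg/(m·s²)

The claimed units kg²/(m·s²) (exponents kg: 2, m: -1, s: -2) do not match the derived units kg/(m·s²) (exponents kg: 1, m: -1, s: -2), so the claim is incorrect.

Answer: No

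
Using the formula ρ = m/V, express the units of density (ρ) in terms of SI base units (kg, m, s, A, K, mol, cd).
Units of each symbol in ρ = m/V:
  m (mass): kg
  V (volume): m³  → in the denominator, contributes 1/m³

Multiplying the contributions: [kg] · [1/m³]
Adding exponents of each base unit: kg: 1, m: -3
SI base units of density: kg/m³

Answer: kg/m³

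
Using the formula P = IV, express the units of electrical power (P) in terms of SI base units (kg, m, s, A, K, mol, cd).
Units of each symbol in P = IV:
  I (current): A
  V (voltage, in volts): kg·m²/(s³·A)

Multiplying the contributions: [A] · [kg·m²/(s³·A)]
Adding exponents of each base unit: kg: 1, m: 2, s: -3
SI base units of electrical power: kg·m²/s³

Answer: kg·m²/s³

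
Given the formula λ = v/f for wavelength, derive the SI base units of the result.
Units of each symbol in λ = v/f:
  v (wave speed): m/s
  f (frequency): 1/s  → in the denominator, contributes s

Multiplying the contributions: [m/s] · [s]
Adding exponents of each base unit: m: 1
SI base units of wavelength: m

Answer: m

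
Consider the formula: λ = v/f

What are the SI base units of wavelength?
Units of each symbol in λ = v/f:
  v (wave speed): m/s
  f (frequency): 1/s  → in the denominator, contributes s

Multiplying the contributions: [m/s] · [s]
Adding exponents of each base unit: m: 1
SI base units of wavelength: m

Answer: m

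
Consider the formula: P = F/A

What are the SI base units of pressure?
Units of each symbol in P = F/A:
  F (force): kg·m/s²
  A (area): m²  → in the denominator, contributes 1/m²

Multiplying the contributions: [kg·m/s²] · [1/m²]
Adding exponents of each base unit: kg: 1, m: -1, s: -2
SI base units of pressure: kg/(m·s²)

Answer: kg/(m·s²)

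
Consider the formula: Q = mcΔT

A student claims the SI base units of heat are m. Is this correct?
Units of each symbol in Q = mcΔT:
  m (mass): kg
  c (specific heat capacity, in J/(kg·K)): m²/(s²·K)
  ΔT (temperature change): K

Multiplying the contributions: [kg] · [m²/(s²·K)] · [K]
Adding exponents of each base unit: kg: 1, m: 2, s: -2
SI base units of heat: kg·m²/s²

The claimed units m (exponents m: 1) do not match the derived units kg·m²/s² (exponents kg: 1, m: 2, s: -2), so the claim is incorrect.

Answer: No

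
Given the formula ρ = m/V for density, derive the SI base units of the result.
Units of each symbol in ρ = m/V:
  m (mass): kg
  V (volume): m³  → in the denominator, contributes 1/m³

Multiplying the contributions: [kg] · [1/m³]
Adding exponents of each base unit: kg: 1, m: -3
SI base units of density: kg/m³

Answer: kg/m³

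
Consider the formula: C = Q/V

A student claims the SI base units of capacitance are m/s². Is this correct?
Units of each symbol in C = Q/V:
  Q (charge, in coulombs): s·A
  V (voltage, in volts): kg·m²/(s³·A)  → in the denominator, contributes s³·A/(kg·m²)

Multiplying the contributions: [s·A] · [s³·A/(kg·m²)]
Adding exponents of each base unit: kg: -1, m: -2, s: 4, A: 2
SI base units of capacitance: s⁴·A²/(kg·m²)

The claimed units m/s² (exponents m: 1, s: -2) do not match the derived units s⁴·A²/(kg·m²) (exponents kg: -1, m: -2, s: 4, A: 2), so the claim is incorrect.

Answer: No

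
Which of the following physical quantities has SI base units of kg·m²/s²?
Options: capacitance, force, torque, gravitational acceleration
Checking the SI base units of each option:
  capacitance (C = Q/V): s⁴·A²/(kg·m²)  ✗
  force (F = ma): kg·m/s²  ✗
  torque (τ = Fr): kg·m²/s²  ✓ matches
  gravitational acceleration (g = GM/r²): m/s²  ✗

Only torque has units kg·m²/s².

Answer: torque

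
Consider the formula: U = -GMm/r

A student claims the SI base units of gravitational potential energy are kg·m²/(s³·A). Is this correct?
Units of each symbol in U = -GMm/r:
  G (gravitational constant): m³/(kg·s²)
  M (mass): kg
  m (mass): kg
  r (distance): m  → in the denominator, contributes 1/m
  The minus sign does not affect the units.

Multiplying the contributions: [m³/(kg·s²)] · [kg] · [kg] · [1/m]
Adding exponents of each base unit: kg: 1, m: 2, s: -2
SI base units of gravitational potential energy: kg·m²/s²

The claimed units kg·m²/(s³·A) (exponents kg: 1, m: 2, s: -3, A: -1) do not match the derived units kg·m²/s² (exponents kg: 1, m: 2, s: -2), so the claim is incorrect.

Answer: No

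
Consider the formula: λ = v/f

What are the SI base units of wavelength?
Units of each symbol in λ = v/f:
  v (wave speed): m/s
  f (frequency): 1/s  → in the denominator, contributes s

Multiplying the contributions: [m/s] · [s]
Adding exponents of each base unit: m: 1
SI base units of wavelength: m

Answer: m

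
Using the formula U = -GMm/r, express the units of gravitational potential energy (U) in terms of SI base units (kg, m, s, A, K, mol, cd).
Units of each symbol in U = -GMm/r:
  G (gravitational constant): m³/(kg·s²)
  M (mass): kg
  m (mass): kg
  r (distance): m  → in the denominator, contributes 1/m
  The minus sign does not affect the units.

Multiplying the contributions: [m³/(kg·s²)] · [kg] · [kg] · [1/m]
Adding exponents of each base unit: kg: 1, m: 2, s: -2
SI base units of gravitational potential energy: kg·m²/s²

Answer: kg·m²/s²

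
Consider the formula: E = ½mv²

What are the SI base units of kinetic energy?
Units of each symbol in E = ½mv²:
  m (mass): kg
  v (speed): m/s  → to the power 2, contributes m²/s²
  The factor ½ is dimensionless.

Multiplying the contributions: [kg] · [m²/s²]
Adding exponents of each base unit: kg: 1, m: 2, s: -2
SI base units of kinetic energy: kg·m²/s²

Answer: kg·m²/s²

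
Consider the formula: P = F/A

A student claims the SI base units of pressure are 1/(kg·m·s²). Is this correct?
Units of each symbol in P = F/A:
  F (force): kg·m/s²
  A (area): m²  → in the denominator, contributes 1/m²

Multiplying the contributions: [kg·m/s²] · [1/m²]
Adding exponents of each base unit: kg: 1, m: -1, s: -2
SI base units of pressure: kg/(m·s²)

The claimed units 1/(kg·m·s²) (exponents kg: -1, m: -1, s: -2) do not match the derived units kg/(m·s²) (exponents kg: 1, m: -1, s: -2), so the claim is incorrect.

Answer: No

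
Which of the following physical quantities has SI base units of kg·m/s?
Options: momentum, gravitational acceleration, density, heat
Checking the SI base units of each option:
  momentum (p = mv): kg·m/s  ✓ matches
  gravitational acceleration (g = GM/r²): m/s²  ✗
  density (ρ = m/V): kg/m³  ✗
  heat (Q = mcΔT): kg·m²/s²  ✗

Only momentum has units kg·m/s.

Answer: momentum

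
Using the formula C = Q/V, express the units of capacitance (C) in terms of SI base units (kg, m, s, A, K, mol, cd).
Units of each symbol in C = Q/V:
  Q (charge, in coulombs): s·A
  V (voltage, in volts): kg·m²/(s³·A)  → in the denominator, contributes s³·A/(kg·m²)

Multiplying the contributions: [s·A] · [s³·A/(kg·m²)]
Adding exponents of each base unit: kg: -1, m: -2, s: 4, A: 2
SI base units of capacitance: s⁴·A²/(kg·m²)

Answer: s⁴·A²/(kg·m²)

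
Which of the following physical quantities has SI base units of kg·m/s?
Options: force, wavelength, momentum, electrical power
Checking the SI base units of each option:
  force (F = ma): kg·m/s²  ✗
  wavelength (λ = v/f): m  ✗
  momentum (p = mv): kg·m/s  ✓ matches
  electrical power (P = IV): kg·m²/s³  ✗

Only momentum has units kg·m/s.

Answer: momentum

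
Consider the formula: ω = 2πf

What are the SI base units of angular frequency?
Units of each symbol in ω = 2πf:
  f (frequency): 1/s
  The factor 2π is dimensionless.

Multiplying the contributions: [1/s]
Adding exponents of each base unit: s: -1
SI base units of angular frequency: 1/s

Answer: 1/s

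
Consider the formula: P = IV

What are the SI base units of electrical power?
Units of each symbol in P = IV:
  I (current): A
  V (voltage, in volts): kg·m²/(s³·A)

Multiplying the contributions: [A] · [kg·m²/(s³·A)]
Adding exponents of each base unit: kg: 1, m: 2, s: -3
SI base units of electrical power: kg·m²/s³

Answer: kg·m²/s³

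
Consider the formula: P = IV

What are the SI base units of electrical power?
Units of each symbol in P = IV:
  I (current): A
  V (voltage, in volts): kg·m²/(s³·A)

Multiplying the contributions: [A] · [kg·m²/(s³·A)]
Adding exponents of each base unit: kg: 1, m: 2, s: -3
SI base units of electrical power: kg·m²/s³

Answer: kg·m²/s³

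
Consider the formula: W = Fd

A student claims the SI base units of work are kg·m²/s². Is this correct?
Units of each symbol in W = Fd:
  F (force): kg·m/s²
  d (displacement): m

Multiplying the contributions: [kg·m/s²] · [m]
Adding exponents of each base unit: kg: 1, m: 2, s: -2
SI base units of work: kg·m²/s²

The claimed units kg·m²/s² match the derived units, so the claim is correct.

Answer: Yes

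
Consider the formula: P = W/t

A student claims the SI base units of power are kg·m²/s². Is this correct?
Units of each symbol in P = W/t:
  W (work): kg·m²/s²
  t (time): s  → in the denominator, contributes 1/s

Multiplying the contributions: [kg·m²/s²] · [1/s]
Adding exponents of each base unit: kg: 1, m: 2, s: -3
SI base units of power: kg·m²/s³

The claimed units kg·m²/s² (exponents kg: 1, m: 2, s: -2) do not match the derived units kg·m²/s³ (exponents kg: 1, m: 2, s: -3), so the claim is incorrect.

Answer: No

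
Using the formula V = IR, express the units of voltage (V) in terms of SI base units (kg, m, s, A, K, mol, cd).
Units of each symbol in V = IR:
  I (current): A
  R (resistance, in ohms): kg·m²/(s³·A²)

Multiplying the contributions: [A] · [kg·m²/(s³·A²)]
Adding exponents of each base unit: kg: 1, m: 2, s: -3, A: -1
SI base units of voltage: kg·m²/(s³·A)

Answer: kg·m²/(s³·A)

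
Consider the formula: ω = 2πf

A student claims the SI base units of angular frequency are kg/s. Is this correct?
Units of each symbol in ω = 2πf:
  f (frequency): 1/s
  The factor 2π is dimensionless.

Multiplying the contributions: [1/s]
Adding exponents of each base unit: s: -1
SI base units of angular frequency: 1/s

The claimed units kg/s (exponents kg: 1, s: -1) do not match the derived units 1/s (exponents s: -1), so the claim is incorrect.

Answer: No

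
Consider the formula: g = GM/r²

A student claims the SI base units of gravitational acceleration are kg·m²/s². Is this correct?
Units of each symbol in g = GM/r²:
  G (gravitational constant): m³/(kg·s²)
  M (mass): kg
  r (distance): m  → to the power 2 in the denominator, contributes 1/m²

Multiplying the contributions: [m³/(kg·s²)] · [kg] · [1/m²]
Adding exponents of each base unit: m: 1, s: -2
SI base units of gravitational acceleration: m/s²

The claimed units kg·m²/s² (exponents kg: 1, m: 2, s: -2) do not match the derived units m/s² (exponents m: 1, s: -2), so the claim is incorrect.

Answer: No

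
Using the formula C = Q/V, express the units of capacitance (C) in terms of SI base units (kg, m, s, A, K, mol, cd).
Units of each symbol in C = Q/V:
  Q (charge, in coulombs): s·A
  V (voltage, in volts): kg·m²/(s³·A)  → in the denominator, contributes s³·A/(kg·m²)

Multiplying the contributions: [s·A] · [s³·A/(kg·m²)]
Adding exponents of each base unit: kg: -1, m: -2, s: 4, A: 2
SI base units of capacitance: s⁴·A²/(kg·m²)

Answer: s⁴·A²/(kg·m²)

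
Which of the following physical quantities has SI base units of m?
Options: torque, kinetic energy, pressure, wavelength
Checking the SI base units of each option:
  torque (τ = Fr): kg·m²/s²  ✗
  kinetic energy (E = ½mv²): kg·m²/s²  ✗
  pressure (P = F/A): kg/(m·s²)  ✗
  wavelength (λ = v/f): m  ✓ matches

Only wavelength has units m.

Answer: wavelength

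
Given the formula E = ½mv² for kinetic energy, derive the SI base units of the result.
Units of each symbol in E = ½mv²:
  m (mass): kg
  v (speed): m/s  → to the power 2, contributes m²/s²
  The factor ½ is dimensionless.

Multiplying the contributions: [kg] · [m²/s²]
Adding exponents of each base unit: kg: 1, m: 2, s: -2
SI base units of kinetic energy: kg·m²/s²

Answer: kg·m²/s²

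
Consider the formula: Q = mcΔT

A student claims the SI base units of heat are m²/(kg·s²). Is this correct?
Units of each symbol in Q = mcΔT:
  m (mass): kg
  c (specific heat capacity, in J/(kg·K)): m²/(s²·K)
  ΔT (temperature change): K

Multiplying the contributions: [kg] · [m²/(s²·K)] · [K]
Adding exponents of each base unit: kg: 1, m: 2, s: -2
SI base units of heat: kg·m²/s²

The claimed units m²/(kg·s²) (exponents kg: -1, m: 2, s: -2) do not match the derived units kg·m²/s² (exponents kg: 1, m: 2, s: -2), so the claim is incorrect.

Answer: No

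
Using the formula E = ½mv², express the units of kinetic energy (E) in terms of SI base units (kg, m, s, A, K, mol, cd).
Units of each symbol in E = ½mv²:
  m (mass): kg
  v (speed): m/s  → to the power 2, contributes m²/s²
  The factor ½ is dimensionless.

Multiplying the contributions: [kg] · [m²/s²]
Adding exponents of each base unit: kg: 1, m: 2, s: -2
SI base units of kinetic energy: kg·m²/s²

Answer: kg·m²/s²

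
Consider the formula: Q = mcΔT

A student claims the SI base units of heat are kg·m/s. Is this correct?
Units of each symbol in Q = mcΔT:
  m (mass): kg
  c (specific heat capacity, in J/(kg·K)): m²/(s²·K)
  ΔT (temperature change): K

Multiplying the contributions: [kg] · [m²/(s²·K)] · [K]
Adding exponents of each base unit: kg: 1, m: 2, s: -2
SI base units of heat: kg·m²/s²

The claimed units kg·m/s (exponents kg: 1, m: 1, s: -1) do not match the derived units kg·m²/s² (exponents kg: 1, m: 2, s: -2), so the claim is incorrect.

Answer: No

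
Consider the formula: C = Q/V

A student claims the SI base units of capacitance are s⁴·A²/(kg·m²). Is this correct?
Units of each symbol in C = Q/V:
  Q (charge, in coulombs): s·A
  V (voltage, in volts): kg·m²/(s³·A)  → in the denominator, contributes s³·A/(kg·m²)

Multiplying the contributions: [s·A] · [s³·A/(kg·m²)]
Adding exponents of each base unit: kg: -1, m: -2, s: 4, A: 2
SI base units of capacitance: s⁴·A²/(kg·m²)

The claimed units s⁴·A²/(kg·m²) match the derived units, so the claim is correct.

Answer: Yes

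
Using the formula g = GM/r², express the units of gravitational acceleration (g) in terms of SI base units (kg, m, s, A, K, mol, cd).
Units of each symbol in g = GM/r²:
  G (gravitational constant): m³/(kg·s²)
  M (mass): kg
  r (distance): m  → to the power 2 in the denominator, contributes 1/m²

Multiplying the contributions: [m³/(kg·s²)] · [kg] · [1/m²]
Adding exponents of each base unit: m: 1, s: -2
SI base units of gravitational acceleration: m/s²

Answer: m/s²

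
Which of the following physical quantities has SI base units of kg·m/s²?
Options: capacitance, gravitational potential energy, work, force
Checking the SI base units of each option:
  capacitance (C = Q/V): s⁴·A²/(kg·m²)  ✗
  gravitational potential energy (U = -GMm/r): kg·m²/s²  ✗
  work (W = Fd): kg·m²/s²  ✗
  force (F = ma): kg·m/s²  ✓ matches

Only force has units kg·m/s².

Answer: force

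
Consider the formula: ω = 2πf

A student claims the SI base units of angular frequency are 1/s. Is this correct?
Units of each symbol in ω = 2πf:
  f (frequency): 1/s
  The factor 2π is dimensionless.

Multiplying the contributions: [1/s]
Adding exponents of each base unit: s: -1
SI base units of angular frequency: 1/s

The claimed units 1/s match the derived units, so the claim is correct.

Answer: Yes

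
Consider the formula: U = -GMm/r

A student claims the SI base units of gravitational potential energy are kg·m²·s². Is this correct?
Units of each symbol in U = -GMm/r:
  G (gravitational constant): m³/(kg·s²)
  M (mass): kg
  m (mass): kg
  r (distance): m  → in the denominator, contributes 1/m
  The minus sign does not affect the units.

Multiplying the contributions: [m³/(kg·s²)] · [kg] · [kg] · [1/m]
Adding exponents of each base unit: kg: 1, m: 2, s: -2
SI base units of gravitational potential energy: kg·m²/s²

The claimed units kg·m²·s² (exponents kg: 1, m: 2, s: 2) do not match the derived units kg·m²/s² (exponents kg: 1, m: 2, s: -2), so the claim is incorrect.

Answer: No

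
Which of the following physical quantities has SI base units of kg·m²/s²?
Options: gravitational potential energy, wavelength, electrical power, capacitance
Checking the SI base units of each option:
  gravitational potential energy (U = -GMm/r): kg·m²/s²  ✓ matches
  wavelength (λ = v/f): m  ✗
  electrical power (P = IV): kg·m²/s³  ✗
  capacitance (C = Q/V): s⁴·A²/(kg·m²)  ✗

Only gravitational potential energy has units kg·m²/s².

Answer: gravitational potential energy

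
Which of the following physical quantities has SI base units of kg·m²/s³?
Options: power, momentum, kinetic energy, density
Checking the SI base units of each option:
  power (P = W/t): kg·m²/s³  ✓ matches
  momentum (p = mv): kg·m/s  ✗
  kinetic energy (E = ½mv²): kg·m²/s²  ✗
  density (ρ = m/V): kg/m³  ✗

Only power has units kg·m²/s³.

Answer: power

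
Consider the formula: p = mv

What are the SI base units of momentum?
Units of each symbol in p = mv:
  m (mass): kg
  v (velocity): m/s

Multiplying the contributions: [kg] · [m/s]
Adding exponents of each base unit: kg: 1, m: 1, s: -1
SI base units of momentum: kg·m/s

Answer: kg·m/s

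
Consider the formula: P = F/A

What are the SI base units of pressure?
Units of each symbol in P = F/A:
  F (force): kg·m/s²
  A (area): m²  → in the denominator, contributes 1/m²

Multiplying the contributions: [kg·m/s²] · [1/m²]
Adding exponents of each base unit: kg: 1, m: -1, s: -2
SI base units of pressure: kg/(m·s²)

Answer: kg/(m·s²)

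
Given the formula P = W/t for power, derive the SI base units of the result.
Units of each symbol in P = W/t:
  W (work): kg·m²/s²
  t (time): s  → in the denominator, contributes 1/s

Multiplying the contributions: [kg·m²/s²] · [1/s]
Adding exponents of each base unit: kg: 1, m: 2, s: -3
SI base units of power: kg·m²/s³

Answer: kg·m²/s³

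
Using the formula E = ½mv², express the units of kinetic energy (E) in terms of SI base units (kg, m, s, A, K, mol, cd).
Units of each symbol in E = ½mv²:
  m (mass): kg
  v (speed): m/s  → to the power 2, contributes m²/s²
  The factor ½ is dimensionless.

Multiplying the contributions: [kg] · [m²/s²]
Adding exponents of each base unit: kg: 1, m: 2, s: -2
SI base units of kinetic energy: kg·m²/s²

Answer: kg·m²/s²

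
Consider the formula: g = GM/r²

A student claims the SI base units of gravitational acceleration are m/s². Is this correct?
Units of each symbol in g = GM/r²:
  G (gravitational constant): m³/(kg·s²)
  M (mass): kg
  r (distance): m  → to the power 2 in the denominator, contributes 1/m²

Multiplying the contributions: [m³/(kg·s²)] · [kg] · [1/m²]
Adding exponents of each base unit: m: 1, s: -2
SI base units of gravitational acceleration: m/s²

The claimed units m/s² match the derived units, so the claim is correct.

Answer: Yes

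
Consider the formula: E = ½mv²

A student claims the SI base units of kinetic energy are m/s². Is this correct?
Units of each symbol in E = ½mv²:
  m (mass): kg
  v (speed): m/s  → to the power 2, contributes m²/s²
  The factor ½ is dimensionless.

Multiplying the contributions: [kg] · [m²/s²]
Adding exponents of each base unit: kg: 1, m: 2, s: -2
SI base units of kinetic energy: kg·m²/s²

The claimed units m/s² (exponents m: 1, s: -2) do not match the derived units kg·m²/s² (exponents kg: 1, m: 2, s: -2), so the claim is incorrect.

Answer: No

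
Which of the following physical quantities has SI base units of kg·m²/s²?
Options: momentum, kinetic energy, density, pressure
Checking the SI base units of each option:
  momentum (p = mv): kg·m/s  ✗
  kinetic energy (E = ½mv²): kg·m²/s²  ✓ matches
  density (ρ = m/V): kg/m³  ✗
  pressure (P = F/A): kg/(m·s²)  ✗

Only kinetic energy has units kg·m²/s².

Answer: kinetic energy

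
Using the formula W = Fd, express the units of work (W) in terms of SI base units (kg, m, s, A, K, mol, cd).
Units of each symbol in W = Fd:
  F (force): kg·m/s²
  d (displacement): m

Multiplying the contributions: [kg·m/s²] · [m]
Adding exponents of each base unit: kg: 1, m: 2, s: -2
SI base units of work: kg·m²/s²

Answer: kg·m²/s²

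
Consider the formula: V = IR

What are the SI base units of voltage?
Units of each symbol in V = IR:
  I (current): A
  R (resistance, in ohms): kg·m²/(s³·A²)

Multiplying the contributions: [A] · [kg·m²/(s³·A²)]
Adding exponents of each base unit: kg: 1, m: 2, s: -3, A: -1
SI base units of voltage: kg·m²/(s³·A)

Answer: kg·m²/(s³·A)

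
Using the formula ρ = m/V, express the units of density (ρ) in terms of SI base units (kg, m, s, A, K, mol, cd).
Units of each symbol in ρ = m/V:
  m (mass): kg
  V (volume): m³  → in the denominator, contributes 1/m³

Multiplying the contributions: [kg] · [1/m³]
Adding exponents of each base unit: kg: 1, m: -3
SI base units of density: kg/m³

Answer: kg/m³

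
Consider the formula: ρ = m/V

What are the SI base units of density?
Units of each symbol in ρ = m/V:
  m (mass): kg
  V (volume): m³  → in the denominator, contributes 1/m³

Multiplying the contributions: [kg] · [1/m³]
Adding exponents of each base unit: kg: 1, m: -3
SI base units of density: kg/m³

Answer: kg/m³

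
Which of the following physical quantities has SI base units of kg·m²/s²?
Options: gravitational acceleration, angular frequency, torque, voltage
Checking the SI base units of each option:
  gravitational acceleration (g = GM/r²): m/s²  ✗
  angular frequency (ω = 2πf): 1/s  ✗
  torque (τ = Fr): kg·m²/s²  ✓ matches
  voltage (V = IR): kg·m²/(s³·A)  ✗

Only torque has units kg·m²/s².

Answer: torque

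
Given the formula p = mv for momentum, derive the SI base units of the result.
Units of each symbol in p = mv:
  m (mass): kg
  v (velocity): m/s

Multiplying the contributions: [kg] · [m/s]
Adding exponents of each base unit: kg: 1, m: 1, s: -1
SI base units of momentum: kg·m/s

Answer: kg·m/s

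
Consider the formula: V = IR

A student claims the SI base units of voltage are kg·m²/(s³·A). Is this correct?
Units of each symbol in V = IR:
  I (current): A
  R (resistance, in ohms): kg·m²/(s³·A²)

Multiplying the contributions: [A] · [kg·m²/(s³·A²)]
Adding exponents of each base unit: kg: 1, m: 2, s: -3, A: -1
SI base units of voltage: kg·m²/(s³·A)

The claimed units kg·m²/(s³·A) match the derived units, so the claim is correct.

Answer: Yes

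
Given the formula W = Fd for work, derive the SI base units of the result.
Units of each symbol in W = Fd:
  F (force): kg·m/s²
  d (displacement): m

Multiplying the contributions: [kg·m/s²] · [m]
Adding exponents of each base unit: kg: 1, m: 2, s: -2
SI base units of work: kg·m²/s²

Answer: kg·m²/s²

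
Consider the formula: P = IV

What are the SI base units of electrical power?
Units of each symbol in P = IV:
  I (current): A
  V (voltage, in volts): kg·m²/(s³·A)

Multiplying the contributions: [A] · [kg·m²/(s³·A)]
Adding exponents of each base unit: kg: 1, m: 2, s: -3
SI base units of electrical power: kg·m²/s³

Answer: kg·m²/s³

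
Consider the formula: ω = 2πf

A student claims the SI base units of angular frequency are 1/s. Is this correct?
Units of each symbol in ω = 2πf:
  f (frequency): 1/s
  The factor 2π is dimensionless.

Multiplying the contributions: [1/s]
Adding exponents of each base unit: s: -1
SI base units of angular frequency: 1/s

The claimed units 1/s match the derived units, so the claim is correct.

Answer: Yes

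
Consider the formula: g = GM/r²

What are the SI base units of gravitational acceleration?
Units of each symbol in g = GM/r²:
  G (gravitational constant): m³/(kg·s²)
  M (mass): kg
  r (distance): m  → to the power 2 in the denominator, contributes 1/m²

Multiplying the contributions: [m³/(kg·s²)] · [kg] · [1/m²]
Adding exponents of each base unit: m: 1, s: -2
SI base units of gravitational acceleration: m/s²

Answer: m/s²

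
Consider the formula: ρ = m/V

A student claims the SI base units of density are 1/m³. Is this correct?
Units of each symbol in ρ = m/V:
  m (mass): kg
  V (volume): m³  → in the denominator, contributes 1/m³

Multiplying the contributions: [kg] · [1/m³]
Adding exponents of each base unit: kg: 1, m: -3
SI base units of density: kg/m³

The claimed units 1/m³ (exponents m: -3) do not match the derived units kg/m³ (exponents kg: 1, m: -3), so the claim is incorrect.

Answer: No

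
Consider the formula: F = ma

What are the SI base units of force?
Units of each symbol in F = ma:
  m (mass): kg
  a (acceleration): m/s²

Multiplying the contributions: [kg] · [m/s²]
Adding exponents of each base unit: kg: 1, m: 1, s: -2
SI base units of force: kg·m/s²

Answer: kg·m/s²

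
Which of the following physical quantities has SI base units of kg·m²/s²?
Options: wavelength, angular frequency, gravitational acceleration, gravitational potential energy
Checking the SI base units of each option:
  wavelength (λ = v/f): m  ✗
  angular frequency (ω = 2πf): 1/s  ✗
  gravitational acceleration (g = GM/r²): m/s²  ✗
  gravitational potential energy (U = -GMm/r): kg·m²/s²  ✓ matches

Only gravitational potential energy has units kg·m²/s².

Answer: gravitational potential energy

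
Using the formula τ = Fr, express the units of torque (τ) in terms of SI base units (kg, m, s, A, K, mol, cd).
Units of each symbol in τ = Fr:
  F (force): kg·m/s²
  r (lever arm): m

Multiplying the contributions: [kg·m/s²] · [m]
Adding exponents of each base unit: kg: 1, m: 2, s: -2
SI base units of torque: kg·m²/s²

Answer: kg·m²/s²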